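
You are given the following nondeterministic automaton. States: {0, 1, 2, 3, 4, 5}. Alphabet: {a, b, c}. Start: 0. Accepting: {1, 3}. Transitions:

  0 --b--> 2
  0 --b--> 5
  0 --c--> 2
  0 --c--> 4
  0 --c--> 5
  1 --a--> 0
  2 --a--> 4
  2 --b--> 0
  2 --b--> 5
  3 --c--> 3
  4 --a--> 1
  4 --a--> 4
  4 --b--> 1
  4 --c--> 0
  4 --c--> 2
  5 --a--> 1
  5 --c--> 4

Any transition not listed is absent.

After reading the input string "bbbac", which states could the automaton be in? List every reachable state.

{0, 2}

Start in {0}.
Read 'b': 0→{2, 5}; now {2, 5}.
Read 'b': 2→{0, 5}, 5→∅; now {0, 5}.
Read 'b': 0→{2, 5}, 5→∅; now {2, 5}.
Read 'a': 2→{4}, 5→{1}; now {1, 4}.
Read 'c': 1→∅, 4→{0, 2}; now {0, 2}.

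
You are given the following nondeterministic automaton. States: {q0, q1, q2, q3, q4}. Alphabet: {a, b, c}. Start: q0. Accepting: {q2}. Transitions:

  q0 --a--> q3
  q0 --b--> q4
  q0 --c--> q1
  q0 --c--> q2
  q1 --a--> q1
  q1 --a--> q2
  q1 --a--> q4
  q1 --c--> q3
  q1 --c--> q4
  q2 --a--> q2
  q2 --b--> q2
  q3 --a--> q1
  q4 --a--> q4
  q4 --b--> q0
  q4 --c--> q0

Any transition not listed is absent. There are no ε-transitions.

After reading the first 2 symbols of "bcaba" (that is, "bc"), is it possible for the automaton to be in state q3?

No

Start in {q0}.
Read 'b': q0→{q4}; now {q4}.
Read 'c': q4→{q0}; now {q0}.
State q3 is not in {q0}.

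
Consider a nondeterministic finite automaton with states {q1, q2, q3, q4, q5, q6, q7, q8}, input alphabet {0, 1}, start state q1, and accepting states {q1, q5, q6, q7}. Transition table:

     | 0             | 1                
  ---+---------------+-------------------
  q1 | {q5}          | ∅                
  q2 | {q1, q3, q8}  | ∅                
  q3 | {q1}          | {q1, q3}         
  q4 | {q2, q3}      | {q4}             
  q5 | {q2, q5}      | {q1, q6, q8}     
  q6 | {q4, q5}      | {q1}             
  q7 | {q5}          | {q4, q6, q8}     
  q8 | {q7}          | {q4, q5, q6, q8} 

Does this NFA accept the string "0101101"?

Yes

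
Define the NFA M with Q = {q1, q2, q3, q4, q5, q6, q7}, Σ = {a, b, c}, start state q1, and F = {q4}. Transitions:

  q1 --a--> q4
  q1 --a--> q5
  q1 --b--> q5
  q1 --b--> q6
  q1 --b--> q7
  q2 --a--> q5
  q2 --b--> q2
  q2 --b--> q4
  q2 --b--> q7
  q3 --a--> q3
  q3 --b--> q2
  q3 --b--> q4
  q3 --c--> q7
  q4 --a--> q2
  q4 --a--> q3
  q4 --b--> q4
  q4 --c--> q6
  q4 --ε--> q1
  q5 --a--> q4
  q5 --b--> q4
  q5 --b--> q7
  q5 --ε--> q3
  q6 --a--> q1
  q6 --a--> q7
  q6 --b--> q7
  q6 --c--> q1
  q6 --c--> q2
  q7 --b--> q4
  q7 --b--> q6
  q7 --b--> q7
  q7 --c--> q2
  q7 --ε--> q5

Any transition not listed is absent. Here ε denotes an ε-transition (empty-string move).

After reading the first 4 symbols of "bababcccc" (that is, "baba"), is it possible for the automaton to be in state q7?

Start in {q1}.
Read 'b': q1→{q5, q6, q7}; union {q5, q6, q7}; ε-closure = {q3, q5, q6, q7}.
Read 'a': q3→{q3}, q5→{q4}, q6→{q1, q7}, q7→∅; union {q1, q3, q4, q7}; ε-closure = {q1, q3, q4, q5, q7}.
Read 'b': q1→{q5, q6, q7}, q3→{q2, q4}, q4→{q4}, q5→{q4, q7}, q7→{q4, q6, q7}; union {q2, q4, q5, q6, q7}; ε-closure = {q1, q2, q3, q4, q5, q6, q7}.
Read 'a': q1→{q4, q5}, q2→{q5}, q3→{q3}, q4→{q2, q3}, q5→{q4}, q6→{q1, q7}, q7→∅; now {q1, q2, q3, q4, q5, q7}.
State q7 is in {q1, q2, q3, q4, q5, q7}.

Yes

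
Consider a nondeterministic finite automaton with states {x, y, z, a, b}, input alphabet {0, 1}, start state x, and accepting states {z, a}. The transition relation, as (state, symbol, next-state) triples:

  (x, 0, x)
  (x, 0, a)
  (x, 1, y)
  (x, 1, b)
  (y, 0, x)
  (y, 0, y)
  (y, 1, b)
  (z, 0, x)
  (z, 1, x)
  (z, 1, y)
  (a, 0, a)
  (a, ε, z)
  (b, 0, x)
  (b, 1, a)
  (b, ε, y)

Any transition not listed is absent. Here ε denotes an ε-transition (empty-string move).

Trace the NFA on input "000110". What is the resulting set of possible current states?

Start in {x}.
Read '0': {x} → {x, z, a}.
Read '0': {x, z, a} → {x, z, a}.
Read '0': {x, z, a} → {x, z, a}.
Read '1': {x, z, a} → {x, y, b}.
Read '1': {x, y, b} → {y, z, a, b}.
Read '0': {y, z, a, b} → {x, y, z, a}.

{x, y, z, a}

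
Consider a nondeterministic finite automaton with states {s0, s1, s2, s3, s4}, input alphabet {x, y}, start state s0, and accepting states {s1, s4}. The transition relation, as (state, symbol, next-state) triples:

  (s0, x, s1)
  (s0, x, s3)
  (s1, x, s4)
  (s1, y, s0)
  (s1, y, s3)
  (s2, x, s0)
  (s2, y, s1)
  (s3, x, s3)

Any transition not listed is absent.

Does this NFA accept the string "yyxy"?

No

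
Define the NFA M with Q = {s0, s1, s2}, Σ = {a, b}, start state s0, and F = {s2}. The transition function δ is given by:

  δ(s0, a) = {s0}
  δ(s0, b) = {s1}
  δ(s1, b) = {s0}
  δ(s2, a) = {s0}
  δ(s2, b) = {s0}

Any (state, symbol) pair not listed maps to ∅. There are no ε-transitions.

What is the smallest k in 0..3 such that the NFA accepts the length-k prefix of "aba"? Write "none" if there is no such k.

Start in {s0}.
Read 'a': {s0} → {s0}.
Read 'b': {s0} → {s1}.
Read 'a': {s1} → ∅.
No reachable set along the way intersects F.

none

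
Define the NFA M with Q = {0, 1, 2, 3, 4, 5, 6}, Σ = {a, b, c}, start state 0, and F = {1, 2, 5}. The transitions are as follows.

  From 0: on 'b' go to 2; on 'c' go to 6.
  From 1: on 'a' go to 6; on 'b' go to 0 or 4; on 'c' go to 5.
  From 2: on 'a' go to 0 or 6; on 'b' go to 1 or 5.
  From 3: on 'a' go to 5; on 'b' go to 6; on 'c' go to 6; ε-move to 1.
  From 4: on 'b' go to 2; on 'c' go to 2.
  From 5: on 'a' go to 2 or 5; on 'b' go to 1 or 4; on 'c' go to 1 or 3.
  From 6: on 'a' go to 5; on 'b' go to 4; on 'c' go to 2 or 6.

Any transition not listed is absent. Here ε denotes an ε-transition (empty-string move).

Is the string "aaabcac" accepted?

No

Start in {0}.
Read 'a': 0→∅; now ∅.
The set is empty and remains empty for the remaining 6 symbols.
The final set ∅ contains no accepting state.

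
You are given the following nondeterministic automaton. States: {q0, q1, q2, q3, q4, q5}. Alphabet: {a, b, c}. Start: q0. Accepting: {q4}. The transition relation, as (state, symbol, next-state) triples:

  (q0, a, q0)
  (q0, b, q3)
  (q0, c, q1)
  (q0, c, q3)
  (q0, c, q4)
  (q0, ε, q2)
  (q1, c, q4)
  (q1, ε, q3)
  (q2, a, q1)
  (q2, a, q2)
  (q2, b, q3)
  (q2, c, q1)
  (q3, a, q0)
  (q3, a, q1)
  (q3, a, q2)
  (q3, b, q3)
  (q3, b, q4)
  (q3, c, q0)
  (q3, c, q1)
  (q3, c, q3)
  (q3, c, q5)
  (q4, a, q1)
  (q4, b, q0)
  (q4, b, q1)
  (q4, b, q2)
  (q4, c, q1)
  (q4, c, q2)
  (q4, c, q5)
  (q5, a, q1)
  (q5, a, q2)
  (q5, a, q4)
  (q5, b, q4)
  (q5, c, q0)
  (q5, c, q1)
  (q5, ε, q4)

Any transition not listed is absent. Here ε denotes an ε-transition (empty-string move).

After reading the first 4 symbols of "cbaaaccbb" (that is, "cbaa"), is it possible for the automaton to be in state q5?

No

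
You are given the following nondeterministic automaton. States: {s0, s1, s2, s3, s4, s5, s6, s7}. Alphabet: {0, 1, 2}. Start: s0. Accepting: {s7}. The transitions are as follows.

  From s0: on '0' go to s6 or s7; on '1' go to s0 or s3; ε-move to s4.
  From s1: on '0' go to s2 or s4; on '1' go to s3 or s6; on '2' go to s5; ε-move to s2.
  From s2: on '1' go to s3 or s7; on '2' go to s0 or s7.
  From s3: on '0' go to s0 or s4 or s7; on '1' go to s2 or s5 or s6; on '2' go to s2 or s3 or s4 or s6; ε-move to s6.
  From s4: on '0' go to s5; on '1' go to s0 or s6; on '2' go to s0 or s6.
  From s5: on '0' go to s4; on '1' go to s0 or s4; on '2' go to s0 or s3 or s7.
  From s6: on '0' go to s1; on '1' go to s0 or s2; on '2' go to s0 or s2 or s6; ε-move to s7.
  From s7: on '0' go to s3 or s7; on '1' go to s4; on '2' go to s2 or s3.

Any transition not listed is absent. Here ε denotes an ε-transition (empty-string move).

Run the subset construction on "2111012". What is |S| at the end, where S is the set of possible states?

Start: ε-closure({s0}) = {s0, s4}.
Read '2': s0→∅, s4→{s0, s6}; union {s0, s6}; ε-closure = {s0, s4, s6, s7}.
Read '1': s0→{s0, s3}, s4→{s0, s6}, s6→{s0, s2}, s7→{s4}; union {s0, s2, s3, s4, s6}; ε-closure = {s0, s2, s3, s4, s6, s7}.
Read '1': s0→{s0, s3}, s2→{s3, s7}, s3→{s2, s5, s6}, s4→{s0, s6}, s6→{s0, s2}, s7→{s4}; now {s0, s2, s3, s4, s5, s6, s7}.
Read '1': s0→{s0, s3}, s2→{s3, s7}, s3→{s2, s5, s6}, s4→{s0, s6}, s5→{s0, s4}, s6→{s0, s2}, s7→{s4}; now {s0, s2, s3, s4, s5, s6, s7}.
Read '0': s0→{s6, s7}, s2→∅, s3→{s0, s4, s7}, s4→{s5}, s5→{s4}, s6→{s1}, s7→{s3, s7}; union {s0, s1, s3, s4, s5, s6, s7}; ε-closure = {s0, s1, s2, s3, s4, s5, s6, s7}.
Read '1': s0→{s0, s3}, s1→{s3, s6}, s2→{s3, s7}, s3→{s2, s5, s6}, s4→{s0, s6}, s5→{s0, s4}, s6→{s0, s2}, s7→{s4}; now {s0, s2, s3, s4, s5, s6, s7}.
Read '2': s0→∅, s2→{s0, s7}, s3→{s2, s3, s4, s6}, s4→{s0, s6}, s5→{s0, s3, s7}, s6→{s0, s2, s6}, s7→{s2, s3}; now {s0, s2, s3, s4, s6, s7}.
That set has 6 states.

6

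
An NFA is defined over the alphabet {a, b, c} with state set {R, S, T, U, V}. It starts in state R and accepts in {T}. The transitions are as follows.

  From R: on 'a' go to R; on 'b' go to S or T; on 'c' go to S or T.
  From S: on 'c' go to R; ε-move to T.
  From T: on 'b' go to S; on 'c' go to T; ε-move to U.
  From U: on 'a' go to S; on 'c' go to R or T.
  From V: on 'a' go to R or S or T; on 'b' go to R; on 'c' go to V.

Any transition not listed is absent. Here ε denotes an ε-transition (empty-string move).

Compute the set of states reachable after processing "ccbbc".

{R, T, U}

Start in {R}.
Read 'c': {R} → {S, T, U}.
Read 'c': {S, T, U} → {R, T, U}.
Read 'b': {R, T, U} → {S, T, U}.
Read 'b': {S, T, U} → {S, T, U}.
Read 'c': {S, T, U} → {R, T, U}.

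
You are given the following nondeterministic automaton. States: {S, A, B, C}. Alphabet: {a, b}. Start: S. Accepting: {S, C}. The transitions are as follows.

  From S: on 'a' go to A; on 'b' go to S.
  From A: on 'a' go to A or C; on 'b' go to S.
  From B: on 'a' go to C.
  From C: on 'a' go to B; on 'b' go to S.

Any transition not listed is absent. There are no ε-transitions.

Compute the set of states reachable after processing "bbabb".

Start in {S}.
Read 'b': S→{S}; now {S}.
Read 'b': S→{S}; now {S}.
Read 'a': S→{A}; now {A}.
Read 'b': A→{S}; now {S}.
Read 'b': S→{S}; now {S}.

{S}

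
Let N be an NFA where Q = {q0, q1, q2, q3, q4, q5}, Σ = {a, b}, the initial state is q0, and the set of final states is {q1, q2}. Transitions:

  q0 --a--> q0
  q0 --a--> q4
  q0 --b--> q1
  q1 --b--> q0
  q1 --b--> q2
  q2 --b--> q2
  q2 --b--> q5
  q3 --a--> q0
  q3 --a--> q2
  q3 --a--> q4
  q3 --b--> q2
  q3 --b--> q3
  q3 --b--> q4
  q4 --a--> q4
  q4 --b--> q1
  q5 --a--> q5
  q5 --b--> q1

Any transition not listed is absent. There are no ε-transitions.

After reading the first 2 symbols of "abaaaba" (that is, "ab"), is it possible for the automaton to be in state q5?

No

Start in {q0}.
Read 'a': {q0} → {q0, q4}.
Read 'b': {q0, q4} → {q1}.
State q5 is not in {q1}.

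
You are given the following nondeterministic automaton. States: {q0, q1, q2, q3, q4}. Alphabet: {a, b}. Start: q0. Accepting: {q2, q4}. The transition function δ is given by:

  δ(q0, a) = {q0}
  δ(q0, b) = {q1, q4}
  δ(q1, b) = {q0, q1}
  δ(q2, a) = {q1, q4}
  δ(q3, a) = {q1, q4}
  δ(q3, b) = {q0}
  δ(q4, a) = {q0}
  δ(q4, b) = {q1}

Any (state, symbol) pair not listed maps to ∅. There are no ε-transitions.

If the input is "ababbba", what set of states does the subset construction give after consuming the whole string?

{q0}

Start in {q0}.
Read 'a': {q0} → {q0}.
Read 'b': {q0} → {q1, q4}.
Read 'a': {q1, q4} → {q0}.
Read 'b': {q0} → {q1, q4}.
Read 'b': {q1, q4} → {q0, q1}.
Read 'b': {q0, q1} → {q0, q1, q4}.
Read 'a': {q0, q1, q4} → {q0}.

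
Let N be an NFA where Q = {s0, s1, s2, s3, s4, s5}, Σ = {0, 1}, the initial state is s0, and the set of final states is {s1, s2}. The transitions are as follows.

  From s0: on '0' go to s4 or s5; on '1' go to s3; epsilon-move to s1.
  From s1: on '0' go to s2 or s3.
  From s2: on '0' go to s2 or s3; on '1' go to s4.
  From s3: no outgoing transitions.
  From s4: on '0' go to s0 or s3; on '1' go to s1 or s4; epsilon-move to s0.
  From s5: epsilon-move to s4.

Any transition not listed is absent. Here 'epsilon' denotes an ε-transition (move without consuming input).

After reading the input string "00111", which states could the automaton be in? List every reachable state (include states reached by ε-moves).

{s0, s1, s3, s4}

Start: ε-closure({s0}) = {s0, s1}.
Read '0': s0→{s4, s5}, s1→{s2, s3}; union {s2, s3, s4, s5}; ε-closure = {s0, s1, s2, s3, s4, s5}.
Read '0': s0→{s4, s5}, s1→{s2, s3}, s2→{s2, s3}, s3→∅, s4→{s0, s3}, s5→∅; union {s0, s2, s3, s4, s5}; ε-closure = {s0, s1, s2, s3, s4, s5}.
Read '1': s0→{s3}, s1→∅, s2→{s4}, s3→∅, s4→{s1, s4}, s5→∅; union {s1, s3, s4}; ε-closure = {s0, s1, s3, s4}.
Read '1': s0→{s3}, s1→∅, s3→∅, s4→{s1, s4}; union {s1, s3, s4}; ε-closure = {s0, s1, s3, s4}.
Read '1': s0→{s3}, s1→∅, s3→∅, s4→{s1, s4}; union {s1, s3, s4}; ε-closure = {s0, s1, s3, s4}.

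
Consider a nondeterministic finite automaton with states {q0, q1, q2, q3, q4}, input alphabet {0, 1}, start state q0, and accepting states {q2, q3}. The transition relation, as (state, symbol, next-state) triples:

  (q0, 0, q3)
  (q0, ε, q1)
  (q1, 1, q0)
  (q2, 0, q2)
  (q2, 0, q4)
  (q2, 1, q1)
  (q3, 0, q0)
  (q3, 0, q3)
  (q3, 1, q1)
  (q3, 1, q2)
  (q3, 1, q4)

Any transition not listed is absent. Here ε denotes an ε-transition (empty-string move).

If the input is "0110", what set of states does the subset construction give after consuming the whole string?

Start: ε-closure({q0}) = {q0, q1}.
Read '0': q0→{q3}, q1→∅; now {q3}.
Read '1': q3→{q1, q2, q4}; now {q1, q2, q4}.
Read '1': q1→{q0}, q2→{q1}, q4→∅; now {q0, q1}.
Read '0': q0→{q3}, q1→∅; now {q3}.

{q3}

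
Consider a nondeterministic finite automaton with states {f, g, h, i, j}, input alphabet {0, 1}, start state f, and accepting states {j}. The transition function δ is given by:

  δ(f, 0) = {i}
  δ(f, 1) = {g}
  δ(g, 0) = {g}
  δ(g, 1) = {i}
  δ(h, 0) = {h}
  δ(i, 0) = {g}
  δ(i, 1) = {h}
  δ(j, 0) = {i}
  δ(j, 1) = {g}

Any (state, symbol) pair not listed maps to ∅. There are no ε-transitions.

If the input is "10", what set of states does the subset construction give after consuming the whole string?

{g}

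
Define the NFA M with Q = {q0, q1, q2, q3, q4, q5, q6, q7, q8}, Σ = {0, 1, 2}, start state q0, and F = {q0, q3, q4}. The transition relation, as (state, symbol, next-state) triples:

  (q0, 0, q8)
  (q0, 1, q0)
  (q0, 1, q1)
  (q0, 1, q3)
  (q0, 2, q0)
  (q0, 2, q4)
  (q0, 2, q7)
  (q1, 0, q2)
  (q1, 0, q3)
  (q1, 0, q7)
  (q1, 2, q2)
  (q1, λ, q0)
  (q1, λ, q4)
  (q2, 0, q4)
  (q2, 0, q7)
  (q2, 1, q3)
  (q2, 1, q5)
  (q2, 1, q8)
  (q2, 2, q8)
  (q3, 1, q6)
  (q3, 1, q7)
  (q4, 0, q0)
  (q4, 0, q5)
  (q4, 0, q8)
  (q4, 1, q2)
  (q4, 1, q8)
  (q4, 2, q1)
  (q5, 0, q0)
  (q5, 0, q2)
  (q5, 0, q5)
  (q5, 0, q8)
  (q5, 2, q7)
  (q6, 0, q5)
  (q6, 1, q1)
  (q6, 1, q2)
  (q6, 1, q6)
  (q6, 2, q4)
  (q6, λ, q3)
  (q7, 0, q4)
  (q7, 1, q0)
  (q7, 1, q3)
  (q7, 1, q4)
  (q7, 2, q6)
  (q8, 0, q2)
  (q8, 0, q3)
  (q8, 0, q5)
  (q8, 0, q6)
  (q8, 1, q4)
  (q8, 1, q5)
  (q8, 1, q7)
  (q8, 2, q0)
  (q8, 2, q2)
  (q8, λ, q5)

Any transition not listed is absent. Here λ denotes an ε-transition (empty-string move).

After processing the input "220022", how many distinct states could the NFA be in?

Start in {q0}.
Read '2': {q0} → {q0, q4, q7}.
Read '2': {q0, q4, q7} → {q0, q1, q3, q4, q6, q7}.
Read '0': {q0, q1, q3, q4, q6, q7} → {q0, q2, q3, q4, q5, q7, q8}.
Read '0': {q0, q2, q3, q4, q5, q7, q8} → {q0, q2, q3, q4, q5, q6, q7, q8}.
Read '2': {q0, q2, q3, q4, q5, q6, q7, q8} → {q0, q1, q2, q3, q4, q5, q6, q7, q8}.
Read '2': {q0, q1, q2, q3, q4, q5, q6, q7, q8} → {q0, q1, q2, q3, q4, q5, q6, q7, q8}.
That set has 9 states.

9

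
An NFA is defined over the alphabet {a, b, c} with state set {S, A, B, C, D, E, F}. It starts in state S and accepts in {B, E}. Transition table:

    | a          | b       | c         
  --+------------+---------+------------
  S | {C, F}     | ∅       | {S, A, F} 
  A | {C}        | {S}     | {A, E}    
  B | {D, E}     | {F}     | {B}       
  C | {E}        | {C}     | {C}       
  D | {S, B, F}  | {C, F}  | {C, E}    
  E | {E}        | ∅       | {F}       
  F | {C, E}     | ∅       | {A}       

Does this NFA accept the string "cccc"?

Yes

Start in {S}.
Read 'c': S→{S, A, F}; now {S, A, F}.
Read 'c': S→{S, A, F}, A→{A, E}, F→{A}; now {S, A, E, F}.
Read 'c': S→{S, A, F}, A→{A, E}, E→{F}, F→{A}; now {S, A, E, F}.
Read 'c': S→{S, A, F}, A→{A, E}, E→{F}, F→{A}; now {S, A, E, F}.
The final set {S, A, E, F} contains the accepting state E.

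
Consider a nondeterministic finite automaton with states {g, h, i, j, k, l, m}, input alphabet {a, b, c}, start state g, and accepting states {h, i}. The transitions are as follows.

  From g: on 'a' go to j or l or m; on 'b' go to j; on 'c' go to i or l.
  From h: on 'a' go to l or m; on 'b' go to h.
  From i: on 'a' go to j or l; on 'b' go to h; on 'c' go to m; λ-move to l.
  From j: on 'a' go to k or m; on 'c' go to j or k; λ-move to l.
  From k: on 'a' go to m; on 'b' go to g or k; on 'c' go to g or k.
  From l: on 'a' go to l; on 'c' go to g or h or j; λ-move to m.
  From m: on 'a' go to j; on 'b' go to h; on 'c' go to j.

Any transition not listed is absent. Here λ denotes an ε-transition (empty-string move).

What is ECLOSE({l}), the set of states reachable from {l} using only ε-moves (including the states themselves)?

Begin with {l}.
ε-move l → m; add m.

{l, m}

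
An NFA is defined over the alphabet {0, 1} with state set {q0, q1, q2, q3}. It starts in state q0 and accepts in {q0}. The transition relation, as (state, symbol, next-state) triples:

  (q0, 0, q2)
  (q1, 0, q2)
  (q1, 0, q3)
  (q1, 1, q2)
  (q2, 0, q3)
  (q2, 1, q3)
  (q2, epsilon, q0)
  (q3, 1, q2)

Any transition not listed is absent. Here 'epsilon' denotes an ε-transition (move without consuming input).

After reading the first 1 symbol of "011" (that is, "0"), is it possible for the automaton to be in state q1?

Start in {q0}.
Read '0': q0→{q2}; union {q2}; ε-closure = {q0, q2}.
State q1 is not in {q0, q2}.

No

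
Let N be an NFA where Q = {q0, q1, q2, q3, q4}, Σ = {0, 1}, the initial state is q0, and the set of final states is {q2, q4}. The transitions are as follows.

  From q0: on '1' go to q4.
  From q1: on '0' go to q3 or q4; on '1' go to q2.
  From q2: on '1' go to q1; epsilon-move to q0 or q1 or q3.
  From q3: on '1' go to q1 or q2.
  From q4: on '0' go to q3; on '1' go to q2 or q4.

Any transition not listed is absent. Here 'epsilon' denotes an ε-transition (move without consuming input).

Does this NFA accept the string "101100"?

Start in {q0}.
Read '1': q0→{q4}; now {q4}.
Read '0': q4→{q3}; now {q3}.
Read '1': q3→{q1, q2}; union {q1, q2}; ε-closure = {q0, q1, q2, q3}.
Read '1': q0→{q4}, q1→{q2}, q2→{q1}, q3→{q1, q2}; union {q1, q2, q4}; ε-closure = {q0, q1, q2, q3, q4}.
Read '0': q0→∅, q1→{q3, q4}, q2→∅, q3→∅, q4→{q3}; now {q3, q4}.
Read '0': q3→∅, q4→{q3}; now {q3}.
The final set {q3} contains no accepting state.

No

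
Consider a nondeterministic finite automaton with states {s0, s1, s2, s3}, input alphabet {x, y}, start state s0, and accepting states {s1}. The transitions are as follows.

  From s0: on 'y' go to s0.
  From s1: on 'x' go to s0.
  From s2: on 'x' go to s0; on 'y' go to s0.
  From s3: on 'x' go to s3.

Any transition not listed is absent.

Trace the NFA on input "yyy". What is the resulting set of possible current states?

Start in {s0}.
Read 'y': s0→{s0}; now {s0}.
Read 'y': s0→{s0}; now {s0}.
Read 'y': s0→{s0}; now {s0}.

{s0}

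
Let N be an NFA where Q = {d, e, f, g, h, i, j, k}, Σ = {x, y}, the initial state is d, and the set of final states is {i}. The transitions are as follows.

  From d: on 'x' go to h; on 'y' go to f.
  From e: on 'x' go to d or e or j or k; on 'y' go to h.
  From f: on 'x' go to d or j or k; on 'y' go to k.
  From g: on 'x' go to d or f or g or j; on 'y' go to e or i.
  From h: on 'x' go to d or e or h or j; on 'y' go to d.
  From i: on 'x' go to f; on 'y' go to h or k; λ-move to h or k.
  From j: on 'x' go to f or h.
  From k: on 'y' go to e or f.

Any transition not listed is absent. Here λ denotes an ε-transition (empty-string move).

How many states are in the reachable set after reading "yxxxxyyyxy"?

4

Start in {d}.
Read 'y': {d} → {f}.
Read 'x': {f} → {d, j, k}.
Read 'x': {d, j, k} → {f, h}.
Read 'x': {f, h} → {d, e, h, j, k}.
Read 'x': {d, e, h, j, k} → {d, e, f, h, j, k}.
Read 'y': {d, e, f, h, j, k} → {d, e, f, h, k}.
Read 'y': {d, e, f, h, k} → {d, e, f, h, k}.
Read 'y': {d, e, f, h, k} → {d, e, f, h, k}.
Read 'x': {d, e, f, h, k} → {d, e, h, j, k}.
Read 'y': {d, e, h, j, k} → {d, e, f, h}.
That set has 4 states.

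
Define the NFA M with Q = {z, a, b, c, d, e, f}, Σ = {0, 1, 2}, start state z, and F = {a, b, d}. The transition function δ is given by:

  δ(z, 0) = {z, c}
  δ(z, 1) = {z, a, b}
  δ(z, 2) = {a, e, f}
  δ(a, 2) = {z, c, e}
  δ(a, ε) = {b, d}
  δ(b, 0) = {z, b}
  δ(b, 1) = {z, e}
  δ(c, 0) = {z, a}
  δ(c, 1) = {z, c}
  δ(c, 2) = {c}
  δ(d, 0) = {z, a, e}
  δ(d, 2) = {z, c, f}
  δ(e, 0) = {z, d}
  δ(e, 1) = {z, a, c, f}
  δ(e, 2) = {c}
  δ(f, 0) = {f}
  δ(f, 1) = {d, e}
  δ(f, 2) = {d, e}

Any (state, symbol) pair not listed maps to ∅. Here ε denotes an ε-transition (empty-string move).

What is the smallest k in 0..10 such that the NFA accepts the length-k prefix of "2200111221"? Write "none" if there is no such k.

1

Start in {z}.
Read '2': {z} → {a, b, d, e, f}.
None of the earlier sets intersect F, but {a, b, d, e, f} does.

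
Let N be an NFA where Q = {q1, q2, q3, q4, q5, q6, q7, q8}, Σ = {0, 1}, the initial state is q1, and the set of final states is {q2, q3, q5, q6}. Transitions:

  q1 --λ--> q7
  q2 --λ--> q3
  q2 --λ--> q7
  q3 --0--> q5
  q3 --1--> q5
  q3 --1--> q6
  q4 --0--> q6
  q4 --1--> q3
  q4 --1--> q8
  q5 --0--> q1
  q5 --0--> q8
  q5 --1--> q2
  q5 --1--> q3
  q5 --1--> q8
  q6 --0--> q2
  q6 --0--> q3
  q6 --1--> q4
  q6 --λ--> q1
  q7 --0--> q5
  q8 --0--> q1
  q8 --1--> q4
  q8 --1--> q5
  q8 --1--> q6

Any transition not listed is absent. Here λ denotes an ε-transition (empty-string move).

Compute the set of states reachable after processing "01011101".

{q2, q3, q4, q7, q8}

Start: ε-closure({q1}) = {q1, q7}.
Read '0': q1→∅, q7→{q5}; now {q5}.
Read '1': q5→{q2, q3, q8}; union {q2, q3, q8}; ε-closure = {q2, q3, q7, q8}.
Read '0': q2→∅, q3→{q5}, q7→{q5}, q8→{q1}; union {q1, q5}; ε-closure = {q1, q5, q7}.
Read '1': q1→∅, q5→{q2, q3, q8}, q7→∅; union {q2, q3, q8}; ε-closure = {q2, q3, q7, q8}.
Read '1': q2→∅, q3→{q5, q6}, q7→∅, q8→{q4, q5, q6}; union {q4, q5, q6}; ε-closure = {q1, q4, q5, q6, q7}.
Read '1': q1→∅, q4→{q3, q8}, q5→{q2, q3, q8}, q6→{q4}, q7→∅; union {q2, q3, q4, q8}; ε-closure = {q2, q3, q4, q7, q8}.
Read '0': q2→∅, q3→{q5}, q4→{q6}, q7→{q5}, q8→{q1}; union {q1, q5, q6}; ε-closure = {q1, q5, q6, q7}.
Read '1': q1→∅, q5→{q2, q3, q8}, q6→{q4}, q7→∅; union {q2, q3, q4, q8}; ε-closure = {q2, q3, q4, q7, q8}.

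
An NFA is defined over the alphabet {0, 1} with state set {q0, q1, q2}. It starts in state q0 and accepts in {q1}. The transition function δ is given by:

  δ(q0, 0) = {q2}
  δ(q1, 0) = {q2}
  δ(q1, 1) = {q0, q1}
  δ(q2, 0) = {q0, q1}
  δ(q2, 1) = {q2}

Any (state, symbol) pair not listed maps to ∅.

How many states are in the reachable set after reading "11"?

0

Start in {q0}.
Read '1': {q0} → ∅.
The set is empty and remains empty for the remaining 1 symbol.
That set has 0 states.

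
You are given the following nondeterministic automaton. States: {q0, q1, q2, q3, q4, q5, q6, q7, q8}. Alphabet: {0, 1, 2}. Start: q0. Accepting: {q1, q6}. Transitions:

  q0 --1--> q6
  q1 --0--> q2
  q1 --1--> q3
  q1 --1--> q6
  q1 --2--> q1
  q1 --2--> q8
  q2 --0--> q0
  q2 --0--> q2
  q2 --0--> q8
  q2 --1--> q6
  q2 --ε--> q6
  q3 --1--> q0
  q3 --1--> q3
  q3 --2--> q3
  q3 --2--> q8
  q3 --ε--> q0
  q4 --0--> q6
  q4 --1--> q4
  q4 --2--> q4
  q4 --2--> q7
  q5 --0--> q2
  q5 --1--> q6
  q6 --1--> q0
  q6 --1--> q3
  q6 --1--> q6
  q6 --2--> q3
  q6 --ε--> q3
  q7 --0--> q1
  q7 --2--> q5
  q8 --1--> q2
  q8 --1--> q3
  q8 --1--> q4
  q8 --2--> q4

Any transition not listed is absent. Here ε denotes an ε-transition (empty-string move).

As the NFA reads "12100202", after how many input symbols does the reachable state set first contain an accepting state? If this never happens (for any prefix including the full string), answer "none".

1

Start in {q0}.
Read '1': q0→{q6}; union {q6}; ε-closure = {q0, q3, q6}.
None of the earlier sets intersect F, but {q0, q3, q6} does.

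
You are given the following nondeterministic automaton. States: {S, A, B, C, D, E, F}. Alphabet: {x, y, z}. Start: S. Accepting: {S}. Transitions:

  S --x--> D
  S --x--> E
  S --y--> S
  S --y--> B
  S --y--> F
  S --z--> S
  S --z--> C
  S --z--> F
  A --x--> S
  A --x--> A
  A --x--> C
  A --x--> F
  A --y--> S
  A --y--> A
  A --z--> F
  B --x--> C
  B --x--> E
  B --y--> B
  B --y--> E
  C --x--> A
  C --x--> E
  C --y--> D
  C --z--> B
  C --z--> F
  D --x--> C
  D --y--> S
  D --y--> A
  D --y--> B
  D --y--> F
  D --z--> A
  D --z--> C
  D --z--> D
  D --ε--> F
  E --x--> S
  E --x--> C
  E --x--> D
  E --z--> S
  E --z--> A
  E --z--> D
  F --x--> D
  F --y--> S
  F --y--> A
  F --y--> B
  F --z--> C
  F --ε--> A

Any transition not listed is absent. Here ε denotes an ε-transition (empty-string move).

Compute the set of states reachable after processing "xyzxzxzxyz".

{S, A, C, D, F}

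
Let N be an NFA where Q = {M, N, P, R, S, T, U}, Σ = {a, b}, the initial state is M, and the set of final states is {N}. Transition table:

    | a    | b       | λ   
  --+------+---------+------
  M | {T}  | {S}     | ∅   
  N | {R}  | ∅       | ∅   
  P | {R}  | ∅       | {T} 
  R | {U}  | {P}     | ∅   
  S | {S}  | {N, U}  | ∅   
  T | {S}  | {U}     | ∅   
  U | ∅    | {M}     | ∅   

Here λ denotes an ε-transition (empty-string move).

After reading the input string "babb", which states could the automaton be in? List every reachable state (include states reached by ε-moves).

{M}

Start in {M}.
Read 'b': M→{S}; now {S}.
Read 'a': S→{S}; now {S}.
Read 'b': S→{N, U}; now {N, U}.
Read 'b': N→∅, U→{M}; now {M}.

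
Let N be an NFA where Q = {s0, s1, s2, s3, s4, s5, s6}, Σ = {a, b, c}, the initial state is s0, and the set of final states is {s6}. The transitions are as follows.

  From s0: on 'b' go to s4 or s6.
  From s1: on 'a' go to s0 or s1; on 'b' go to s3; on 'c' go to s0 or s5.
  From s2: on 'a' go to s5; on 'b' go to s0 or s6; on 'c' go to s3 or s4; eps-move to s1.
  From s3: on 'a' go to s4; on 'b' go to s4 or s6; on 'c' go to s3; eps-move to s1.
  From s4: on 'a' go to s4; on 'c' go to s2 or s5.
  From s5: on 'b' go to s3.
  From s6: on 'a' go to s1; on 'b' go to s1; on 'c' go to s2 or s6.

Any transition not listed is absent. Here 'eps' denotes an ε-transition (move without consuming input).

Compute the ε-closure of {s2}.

{s1, s2}

Begin with {s2}.
ε-move s2 → s1; add s1.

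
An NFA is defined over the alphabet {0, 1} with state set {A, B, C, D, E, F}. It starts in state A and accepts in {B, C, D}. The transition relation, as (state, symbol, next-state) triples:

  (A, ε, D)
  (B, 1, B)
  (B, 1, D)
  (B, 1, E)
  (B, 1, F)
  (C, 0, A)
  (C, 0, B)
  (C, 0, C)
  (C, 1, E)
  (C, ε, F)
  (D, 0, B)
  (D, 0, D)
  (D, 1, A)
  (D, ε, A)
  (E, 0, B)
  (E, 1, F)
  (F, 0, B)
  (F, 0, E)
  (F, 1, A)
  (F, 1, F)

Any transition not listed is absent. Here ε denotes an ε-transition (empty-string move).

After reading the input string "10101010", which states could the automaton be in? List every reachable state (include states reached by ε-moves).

Start: ε-closure({A}) = {A, D}.
Read '1': A→∅, D→{A}; union {A}; ε-closure = {A, D}.
Read '0': A→∅, D→{B, D}; union {B, D}; ε-closure = {A, B, D}.
Read '1': A→∅, B→{B, D, E, F}, D→{A}; now {A, B, D, E, F}.
Read '0': A→∅, B→∅, D→{B, D}, E→{B}, F→{B, E}; union {B, D, E}; ε-closure = {A, B, D, E}.
Read '1': A→∅, B→{B, D, E, F}, D→{A}, E→{F}; now {A, B, D, E, F}.
Read '0': A→∅, B→∅, D→{B, D}, E→{B}, F→{B, E}; union {B, D, E}; ε-closure = {A, B, D, E}.
Read '1': A→∅, B→{B, D, E, F}, D→{A}, E→{F}; now {A, B, D, E, F}.
Read '0': A→∅, B→∅, D→{B, D}, E→{B}, F→{B, E}; union {B, D, E}; ε-closure = {A, B, D, E}.

{A, B, D, E}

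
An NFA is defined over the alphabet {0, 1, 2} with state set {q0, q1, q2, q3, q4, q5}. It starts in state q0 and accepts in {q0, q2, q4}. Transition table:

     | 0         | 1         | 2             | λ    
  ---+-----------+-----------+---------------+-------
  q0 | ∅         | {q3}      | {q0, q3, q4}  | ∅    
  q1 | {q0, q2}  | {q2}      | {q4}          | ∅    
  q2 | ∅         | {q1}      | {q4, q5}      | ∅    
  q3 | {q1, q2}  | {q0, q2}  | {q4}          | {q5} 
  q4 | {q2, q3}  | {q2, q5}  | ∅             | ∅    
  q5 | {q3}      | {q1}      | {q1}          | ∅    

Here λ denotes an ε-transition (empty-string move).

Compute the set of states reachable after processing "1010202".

{q1, q4, q5}

Start in {q0}.
Read '1': q0→{q3}; union {q3}; ε-closure = {q3, q5}.
Read '0': q3→{q1, q2}, q5→{q3}; union {q1, q2, q3}; ε-closure = {q1, q2, q3, q5}.
Read '1': q1→{q2}, q2→{q1}, q3→{q0, q2}, q5→{q1}; now {q0, q1, q2}.
Read '0': q0→∅, q1→{q0, q2}, q2→∅; now {q0, q2}.
Read '2': q0→{q0, q3, q4}, q2→{q4, q5}; now {q0, q3, q4, q5}.
Read '0': q0→∅, q3→{q1, q2}, q4→{q2, q3}, q5→{q3}; union {q1, q2, q3}; ε-closure = {q1, q2, q3, q5}.
Read '2': q1→{q4}, q2→{q4, q5}, q3→{q4}, q5→{q1}; now {q1, q4, q5}.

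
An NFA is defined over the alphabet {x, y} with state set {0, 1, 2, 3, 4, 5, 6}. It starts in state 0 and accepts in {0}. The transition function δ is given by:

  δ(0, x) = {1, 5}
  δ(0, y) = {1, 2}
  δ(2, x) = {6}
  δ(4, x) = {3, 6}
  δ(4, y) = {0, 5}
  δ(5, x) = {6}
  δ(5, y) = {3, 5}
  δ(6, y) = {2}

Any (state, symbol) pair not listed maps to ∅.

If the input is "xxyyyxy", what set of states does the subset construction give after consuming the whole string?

Start in {0}.
Read 'x': 0→{1, 5}; now {1, 5}.
Read 'x': 1→∅, 5→{6}; now {6}.
Read 'y': 6→{2}; now {2}.
Read 'y': 2→∅; now ∅.
The set is empty and remains empty for the remaining 3 symbols.

∅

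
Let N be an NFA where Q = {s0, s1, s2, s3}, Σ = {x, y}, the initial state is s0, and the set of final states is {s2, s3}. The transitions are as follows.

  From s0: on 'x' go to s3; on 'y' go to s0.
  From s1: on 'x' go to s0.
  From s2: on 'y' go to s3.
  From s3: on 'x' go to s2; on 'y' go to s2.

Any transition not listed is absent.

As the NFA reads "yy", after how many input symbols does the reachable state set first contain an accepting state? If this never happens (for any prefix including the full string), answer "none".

Start in {s0}.
Read 'y': s0→{s0}; now {s0}.
Read 'y': s0→{s0}; now {s0}.
No reachable set along the way intersects F.

none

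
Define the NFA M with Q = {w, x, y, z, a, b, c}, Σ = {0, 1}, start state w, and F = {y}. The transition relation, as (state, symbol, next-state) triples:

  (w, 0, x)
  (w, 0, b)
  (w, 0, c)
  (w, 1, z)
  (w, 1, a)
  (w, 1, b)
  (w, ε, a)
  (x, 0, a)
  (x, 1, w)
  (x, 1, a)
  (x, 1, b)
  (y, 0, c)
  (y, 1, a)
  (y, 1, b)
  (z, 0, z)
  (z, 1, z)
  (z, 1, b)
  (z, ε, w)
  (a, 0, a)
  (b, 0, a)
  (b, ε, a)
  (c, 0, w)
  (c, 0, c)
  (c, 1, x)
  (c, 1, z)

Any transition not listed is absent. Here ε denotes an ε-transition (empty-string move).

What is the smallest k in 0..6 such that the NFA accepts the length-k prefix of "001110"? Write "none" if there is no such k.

none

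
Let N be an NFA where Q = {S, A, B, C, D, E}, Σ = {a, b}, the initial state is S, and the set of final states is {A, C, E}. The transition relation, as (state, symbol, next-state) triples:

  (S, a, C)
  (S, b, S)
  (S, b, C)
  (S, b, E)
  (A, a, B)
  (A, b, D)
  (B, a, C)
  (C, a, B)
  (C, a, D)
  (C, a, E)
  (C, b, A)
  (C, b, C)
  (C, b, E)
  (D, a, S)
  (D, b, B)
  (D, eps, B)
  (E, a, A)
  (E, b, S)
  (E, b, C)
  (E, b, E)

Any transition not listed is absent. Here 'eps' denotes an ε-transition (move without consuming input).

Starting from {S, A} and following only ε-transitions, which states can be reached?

{S, A}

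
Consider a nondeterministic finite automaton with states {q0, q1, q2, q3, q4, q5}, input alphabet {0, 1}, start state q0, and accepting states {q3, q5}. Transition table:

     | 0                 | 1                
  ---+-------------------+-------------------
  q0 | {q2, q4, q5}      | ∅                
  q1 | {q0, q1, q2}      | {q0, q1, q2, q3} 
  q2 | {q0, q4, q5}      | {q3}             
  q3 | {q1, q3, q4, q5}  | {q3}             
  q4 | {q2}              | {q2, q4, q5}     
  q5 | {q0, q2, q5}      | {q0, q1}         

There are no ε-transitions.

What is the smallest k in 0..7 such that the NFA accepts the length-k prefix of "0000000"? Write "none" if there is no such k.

Start in {q0}.
Read '0': {q0} → {q2, q4, q5}.
None of the earlier sets intersect F, but {q2, q4, q5} does.

1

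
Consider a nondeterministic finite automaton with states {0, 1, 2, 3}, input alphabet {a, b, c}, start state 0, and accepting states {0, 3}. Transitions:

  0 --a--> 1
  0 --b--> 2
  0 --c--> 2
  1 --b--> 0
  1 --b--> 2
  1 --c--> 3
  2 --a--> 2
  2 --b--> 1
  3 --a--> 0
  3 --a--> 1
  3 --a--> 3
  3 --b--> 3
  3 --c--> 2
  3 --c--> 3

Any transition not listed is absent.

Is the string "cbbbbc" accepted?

Start in {0}.
Read 'c': {0} → {2}.
Read 'b': {2} → {1}.
Read 'b': {1} → {0, 2}.
Read 'b': {0, 2} → {1, 2}.
Read 'b': {1, 2} → {0, 1, 2}.
Read 'c': {0, 1, 2} → {2, 3}.
The final set {2, 3} contains the accepting state 3.

Yes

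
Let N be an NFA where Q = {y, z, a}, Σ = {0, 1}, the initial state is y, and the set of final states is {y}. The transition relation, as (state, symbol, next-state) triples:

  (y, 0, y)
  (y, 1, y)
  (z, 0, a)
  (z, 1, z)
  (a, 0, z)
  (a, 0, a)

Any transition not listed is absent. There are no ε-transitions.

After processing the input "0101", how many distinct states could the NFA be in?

Start in {y}.
Read '0': {y} → {y}.
Read '1': {y} → {y}.
Read '0': {y} → {y}.
Read '1': {y} → {y}.
That set has 1 state.

1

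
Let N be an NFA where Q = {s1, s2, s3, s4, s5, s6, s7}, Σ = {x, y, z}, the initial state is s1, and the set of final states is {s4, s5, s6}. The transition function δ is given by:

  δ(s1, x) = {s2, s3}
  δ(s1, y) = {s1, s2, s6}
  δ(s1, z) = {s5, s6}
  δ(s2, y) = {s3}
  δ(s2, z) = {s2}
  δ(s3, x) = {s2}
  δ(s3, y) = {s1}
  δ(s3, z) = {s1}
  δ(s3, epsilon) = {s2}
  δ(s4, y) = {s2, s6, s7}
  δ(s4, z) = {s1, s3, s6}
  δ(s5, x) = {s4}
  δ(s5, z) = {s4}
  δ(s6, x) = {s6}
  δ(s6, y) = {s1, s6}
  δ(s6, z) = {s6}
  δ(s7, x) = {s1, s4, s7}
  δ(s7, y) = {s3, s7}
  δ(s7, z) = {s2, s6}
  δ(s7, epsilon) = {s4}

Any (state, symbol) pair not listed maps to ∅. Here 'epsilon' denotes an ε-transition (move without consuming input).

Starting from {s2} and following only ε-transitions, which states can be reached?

{s2}

Begin with {s2}.
No ε-moves leave this set, so the closure equals the set itself.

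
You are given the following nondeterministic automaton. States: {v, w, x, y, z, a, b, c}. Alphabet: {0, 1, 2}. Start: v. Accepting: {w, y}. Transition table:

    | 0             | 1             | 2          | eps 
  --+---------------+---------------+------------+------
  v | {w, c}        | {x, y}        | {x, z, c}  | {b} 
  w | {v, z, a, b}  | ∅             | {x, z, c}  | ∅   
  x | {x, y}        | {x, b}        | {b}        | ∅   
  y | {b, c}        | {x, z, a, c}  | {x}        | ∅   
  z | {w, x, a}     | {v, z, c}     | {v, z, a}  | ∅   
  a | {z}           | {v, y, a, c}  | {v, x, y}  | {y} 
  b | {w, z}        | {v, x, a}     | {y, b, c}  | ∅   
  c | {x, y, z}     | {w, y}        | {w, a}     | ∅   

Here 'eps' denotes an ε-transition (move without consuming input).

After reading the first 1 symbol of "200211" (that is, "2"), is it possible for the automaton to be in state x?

Start: ε-closure({v}) = {v, b}.
Read '2': v→{x, z, c}, b→{y, b, c}; now {x, y, z, b, c}.
State x is in {x, y, z, b, c}.

Yes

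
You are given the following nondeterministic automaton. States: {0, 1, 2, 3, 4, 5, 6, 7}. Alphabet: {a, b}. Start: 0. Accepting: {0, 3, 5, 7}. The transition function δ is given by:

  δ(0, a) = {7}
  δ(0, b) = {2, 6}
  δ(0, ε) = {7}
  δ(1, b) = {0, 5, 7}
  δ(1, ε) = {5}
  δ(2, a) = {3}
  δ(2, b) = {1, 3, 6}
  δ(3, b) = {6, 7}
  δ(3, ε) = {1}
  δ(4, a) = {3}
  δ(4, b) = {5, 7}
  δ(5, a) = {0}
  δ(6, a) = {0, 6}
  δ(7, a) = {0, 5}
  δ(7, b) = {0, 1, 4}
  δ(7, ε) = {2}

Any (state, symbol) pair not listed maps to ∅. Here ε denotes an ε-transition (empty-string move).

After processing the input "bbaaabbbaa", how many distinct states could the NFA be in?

Start: ε-closure({0}) = {0, 2, 7}.
Read 'b': 0→{2, 6}, 2→{1, 3, 6}, 7→{0, 1, 4}; union {0, 1, 2, 3, 4, 6}; ε-closure = {0, 1, 2, 3, 4, 5, 6, 7}.
Read 'b': 0→{2, 6}, 1→{0, 5, 7}, 2→{1, 3, 6}, 3→{6, 7}, 4→{5, 7}, 5→∅, 6→∅, 7→{0, 1, 4}; now {0, 1, 2, 3, 4, 5, 6, 7}.
Read 'a': 0→{7}, 1→∅, 2→{3}, 3→∅, 4→{3}, 5→{0}, 6→{0, 6}, 7→{0, 5}; union {0, 3, 5, 6, 7}; ε-closure = {0, 1, 2, 3, 5, 6, 7}.
Read 'a': 0→{7}, 1→∅, 2→{3}, 3→∅, 5→{0}, 6→{0, 6}, 7→{0, 5}; union {0, 3, 5, 6, 7}; ε-closure = {0, 1, 2, 3, 5, 6, 7}.
Read 'a': 0→{7}, 1→∅, 2→{3}, 3→∅, 5→{0}, 6→{0, 6}, 7→{0, 5}; union {0, 3, 5, 6, 7}; ε-closure = {0, 1, 2, 3, 5, 6, 7}.
Read 'b': 0→{2, 6}, 1→{0, 5, 7}, 2→{1, 3, 6}, 3→{6, 7}, 5→∅, 6→∅, 7→{0, 1, 4}; now {0, 1, 2, 3, 4, 5, 6, 7}.
Read 'b': 0→{2, 6}, 1→{0, 5, 7}, 2→{1, 3, 6}, 3→{6, 7}, 4→{5, 7}, 5→∅, 6→∅, 7→{0, 1, 4}; now {0, 1, 2, 3, 4, 5, 6, 7}.
Read 'b': 0→{2, 6}, 1→{0, 5, 7}, 2→{1, 3, 6}, 3→{6, 7}, 4→{5, 7}, 5→∅, 6→∅, 7→{0, 1, 4}; now {0, 1, 2, 3, 4, 5, 6, 7}.
Read 'a': 0→{7}, 1→∅, 2→{3}, 3→∅, 4→{3}, 5→{0}, 6→{0, 6}, 7→{0, 5}; union {0, 3, 5, 6, 7}; ε-closure = {0, 1, 2, 3, 5, 6, 7}.
Read 'a': 0→{7}, 1→∅, 2→{3}, 3→∅, 5→{0}, 6→{0, 6}, 7→{0, 5}; union {0, 3, 5, 6, 7}; ε-closure = {0, 1, 2, 3, 5, 6, 7}.
That set has 7 states.

7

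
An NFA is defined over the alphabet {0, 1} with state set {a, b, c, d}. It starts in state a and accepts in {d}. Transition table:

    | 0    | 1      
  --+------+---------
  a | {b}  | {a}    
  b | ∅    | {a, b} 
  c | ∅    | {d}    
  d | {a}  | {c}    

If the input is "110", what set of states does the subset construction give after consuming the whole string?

Start in {a}.
Read '1': {a} → {a}.
Read '1': {a} → {a}.
Read '0': {a} → {b}.

{b}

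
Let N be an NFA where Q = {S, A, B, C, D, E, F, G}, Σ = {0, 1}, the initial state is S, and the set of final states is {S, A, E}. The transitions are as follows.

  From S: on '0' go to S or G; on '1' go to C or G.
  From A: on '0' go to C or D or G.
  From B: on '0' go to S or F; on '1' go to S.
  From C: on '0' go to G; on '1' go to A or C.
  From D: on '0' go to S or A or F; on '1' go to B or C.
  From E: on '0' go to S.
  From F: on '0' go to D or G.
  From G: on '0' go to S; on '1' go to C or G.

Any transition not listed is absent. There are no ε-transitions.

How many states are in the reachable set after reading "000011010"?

Start in {S}.
Read '0': S→{S, G}; now {S, G}.
Read '0': S→{S, G}, G→{S}; now {S, G}.
Read '0': S→{S, G}, G→{S}; now {S, G}.
Read '0': S→{S, G}, G→{S}; now {S, G}.
Read '1': S→{C, G}, G→{C, G}; now {C, G}.
Read '1': C→{A, C}, G→{C, G}; now {A, C, G}.
Read '0': A→{C, D, G}, C→{G}, G→{S}; now {S, C, D, G}.
Read '1': S→{C, G}, C→{A, C}, D→{B, C}, G→{C, G}; now {A, B, C, G}.
Read '0': A→{C, D, G}, B→{S, F}, C→{G}, G→{S}; now {S, C, D, F, G}.
That set has 5 states.

5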